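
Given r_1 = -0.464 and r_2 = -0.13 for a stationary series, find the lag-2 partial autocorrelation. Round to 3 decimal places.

-0.440

φ_{22} = (r_2 − r_1²) / (1 − r_1²)
r_1² = (-0.464)² = 0.215296
Numerator = -0.13 − 0.2153 = -0.3453; denominator = 1 − 0.2153 = 0.7847
φ_{22} = -0.3453 / 0.7847 = -0.440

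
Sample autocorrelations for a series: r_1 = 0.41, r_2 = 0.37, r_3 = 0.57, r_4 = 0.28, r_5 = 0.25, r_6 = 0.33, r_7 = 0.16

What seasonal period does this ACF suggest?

3

The largest autocorrelation is r_3 = 0.57; the remaining lags stay at or below 0.41. The elevated value at lag 1 (0.41), dropping to 0.37 at lag 2, reflects decaying short-term dependence rather than seasonality.
The dominant spike at lag 3 indicates a seasonal period of 3.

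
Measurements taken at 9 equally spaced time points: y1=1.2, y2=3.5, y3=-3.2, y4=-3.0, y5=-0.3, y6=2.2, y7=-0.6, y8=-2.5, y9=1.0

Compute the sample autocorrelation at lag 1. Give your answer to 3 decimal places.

-0.006

Mean ȳ = (1.2 + 3.5 − 3.2 − 3.0 − 0.3 + 2.2 − 0.6 − 2.5 + 1.0)/9 = -0.1889
Numerator Σ_{t=1}^{8}(y_t−ȳ)(y_{t+1}−ȳ) = -0.2523
Denominator Σ(y_t−ȳ)² = 45.1489
r_1 = -0.2523 / 45.1489 = -0.006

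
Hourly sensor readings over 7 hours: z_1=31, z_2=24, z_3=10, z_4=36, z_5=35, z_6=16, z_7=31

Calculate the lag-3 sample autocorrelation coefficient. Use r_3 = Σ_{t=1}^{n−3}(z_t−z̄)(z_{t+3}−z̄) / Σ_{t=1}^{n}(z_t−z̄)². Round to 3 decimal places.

Mean z̄ = (31 + 24 + 10 + 36 + 35 + 16 + 31)/7 = 26.1429
Σ(z_t−z̄)(z_{t+3}−z̄) = (47.8776) + (-18.9796) + (163.7347) + (47.8776) = 240.5102
Denominator Σ(z_t−z̄)² = 590.8571
r_3 = 240.5102 / 590.8571 = 0.407

0.407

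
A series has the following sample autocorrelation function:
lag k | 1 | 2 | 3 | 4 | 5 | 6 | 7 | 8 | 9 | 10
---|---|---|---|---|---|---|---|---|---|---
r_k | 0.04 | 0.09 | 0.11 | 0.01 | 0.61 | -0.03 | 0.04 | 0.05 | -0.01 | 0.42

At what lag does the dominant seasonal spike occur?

5

The largest autocorrelation is r_5 = 0.61, with a weaker echo at lag 10 (0.42); the remaining lags stay at or below 0.11.
The dominant spike at lag 5 indicates a seasonal period of 5.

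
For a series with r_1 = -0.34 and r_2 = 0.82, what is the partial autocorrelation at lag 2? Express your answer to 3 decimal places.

φ_{22} = (r_2 − r_1²) / (1 − r_1²)
r_1² = (-0.34)² = 0.1156
Numerator = 0.82 − 0.1156 = 0.7044; denominator = 1 − 0.1156 = 0.8844
φ_{22} = 0.7044 / 0.8844 = 0.796

0.796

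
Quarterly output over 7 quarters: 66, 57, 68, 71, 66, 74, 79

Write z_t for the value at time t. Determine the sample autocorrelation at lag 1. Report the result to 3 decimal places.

0.248

Mean z̄ = (66 + 57 + 68 + 71 + 66 + 74 + 79)/7 = 68.7143
Σ(z_t−z̄)(z_{t+1}−z̄) = (31.7959) + (8.3673) + (-1.6327) + (-6.2041) + (-14.3469) + (54.3673) = 72.3469
Denominator Σ(z_t−z̄)² = 291.4286
r_1 = 72.3469 / 291.4286 = 0.248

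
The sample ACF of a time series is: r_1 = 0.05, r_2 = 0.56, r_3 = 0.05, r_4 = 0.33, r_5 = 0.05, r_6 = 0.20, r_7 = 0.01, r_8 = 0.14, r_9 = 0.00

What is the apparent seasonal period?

The largest autocorrelation is r_2 = 0.56, with weaker echoes at lags 4 (0.33) and 6 (0.20); the remaining lags stay at or below 0.14.
The dominant spike at lag 2 indicates a seasonal period of 2.

2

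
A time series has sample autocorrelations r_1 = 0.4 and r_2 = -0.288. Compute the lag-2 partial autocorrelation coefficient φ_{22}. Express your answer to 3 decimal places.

-0.533

φ_{22} = (r_2 − r_1²) / (1 − r_1²)
r_1² = (0.4)² = 0.16
Numerator = -0.288 − 0.1600 = -0.4480; denominator = 1 − 0.1600 = 0.8400
φ_{22} = -0.4480 / 0.8400 = -0.533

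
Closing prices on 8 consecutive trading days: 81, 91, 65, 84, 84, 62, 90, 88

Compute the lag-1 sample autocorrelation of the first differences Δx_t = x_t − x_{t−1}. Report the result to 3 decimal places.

First differences Δx: 10, -26, 19, 0, -22, 28, -2
Mean of differences = 1.0000
Numerator Σ(Δx_t−Δx̄)(Δx_{t+1}−Δx̄) = -1426.0000
Denominator Σ(Δx_t−Δx̄)² = 2402.0000
r_1(Δx) = -1426.0000 / 2402.0000 = -0.594

-0.594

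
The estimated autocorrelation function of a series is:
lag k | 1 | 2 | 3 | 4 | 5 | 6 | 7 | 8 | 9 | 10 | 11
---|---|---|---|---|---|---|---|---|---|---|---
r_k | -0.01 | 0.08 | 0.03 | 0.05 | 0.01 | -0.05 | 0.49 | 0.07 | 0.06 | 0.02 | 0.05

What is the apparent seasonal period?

7

The largest autocorrelation is r_7 = 0.49; the remaining lags stay at or below 0.08.
The dominant spike at lag 7 indicates a seasonal period of 7.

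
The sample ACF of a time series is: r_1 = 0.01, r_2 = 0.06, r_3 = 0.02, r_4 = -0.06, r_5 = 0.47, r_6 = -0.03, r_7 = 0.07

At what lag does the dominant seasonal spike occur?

The largest autocorrelation is r_5 = 0.47; the remaining lags stay at or below 0.07.
The dominant spike at lag 5 indicates a seasonal period of 5.

5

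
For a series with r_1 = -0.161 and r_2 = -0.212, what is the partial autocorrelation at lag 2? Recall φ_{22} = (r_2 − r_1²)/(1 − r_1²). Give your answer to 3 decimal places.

-0.244

φ_{22} = (r_2 − r_1²) / (1 − r_1²)
r_1² = (-0.161)² = 0.025921
Numerator = -0.212 − 0.0259 = -0.2379; denominator = 1 − 0.0259 = 0.9741
φ_{22} = -0.2379 / 0.9741 = -0.244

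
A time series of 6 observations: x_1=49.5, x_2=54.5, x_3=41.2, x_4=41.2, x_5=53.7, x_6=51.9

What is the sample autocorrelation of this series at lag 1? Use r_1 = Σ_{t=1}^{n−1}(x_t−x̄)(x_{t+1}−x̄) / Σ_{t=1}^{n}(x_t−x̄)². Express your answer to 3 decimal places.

Mean x̄ = (49.5 + 54.5 + 41.2 + 41.2 + 53.7 + 51.9)/6 = 48.6667
Σ(x_t−x̄)(x_{t+1}−x̄) = (4.8611) + (-43.5556) + (55.7511) + (-37.5822) + (16.2744) = -4.2511
Denominator Σ(x_t−x̄)² = 182.0133
r_1 = -4.2511 / 182.0133 = -0.023

-0.023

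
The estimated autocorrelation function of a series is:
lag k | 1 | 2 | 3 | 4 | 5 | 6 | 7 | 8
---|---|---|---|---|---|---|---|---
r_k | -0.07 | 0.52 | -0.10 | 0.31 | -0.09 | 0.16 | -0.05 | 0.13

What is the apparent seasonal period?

The largest autocorrelation is r_2 = 0.52, with weaker echoes at lags 4 (0.31) and 6 (0.16); the remaining lags stay at or below 0.13.
The dominant spike at lag 2 indicates a seasonal period of 2.

2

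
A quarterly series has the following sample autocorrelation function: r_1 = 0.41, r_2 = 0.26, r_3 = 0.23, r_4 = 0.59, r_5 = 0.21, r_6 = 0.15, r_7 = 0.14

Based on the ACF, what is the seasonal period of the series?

The largest autocorrelation is r_4 = 0.59; the remaining lags stay at or below 0.41. The elevated value at lag 1 (0.41), dropping to 0.26 at lag 2, reflects decaying short-term dependence rather than seasonality.
The dominant spike at lag 4 indicates a seasonal period of 4.

4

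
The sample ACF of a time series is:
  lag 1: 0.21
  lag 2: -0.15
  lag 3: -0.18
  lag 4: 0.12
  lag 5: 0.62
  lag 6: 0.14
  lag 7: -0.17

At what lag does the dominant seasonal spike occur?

5

The largest autocorrelation is r_5 = 0.62; the remaining lags stay at or below 0.21.
The dominant spike at lag 5 indicates a seasonal period of 5.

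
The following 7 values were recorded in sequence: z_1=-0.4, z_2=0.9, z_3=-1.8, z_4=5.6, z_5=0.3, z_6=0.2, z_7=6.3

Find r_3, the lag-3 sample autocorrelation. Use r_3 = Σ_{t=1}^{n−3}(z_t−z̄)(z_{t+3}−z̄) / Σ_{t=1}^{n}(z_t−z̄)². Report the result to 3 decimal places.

Mean z̄ = (-0.4 + 0.9 − 1.8 + 5.6 + 0.3 + 0.2 + 6.3)/7 = 1.5857
Numerator Σ_{t=1}^{4}(z_t−z̄)(z_{t+3}−z̄) = 16.5265
Denominator Σ(z_t−z̄)² = 57.7886
r_3 = 16.5265 / 57.7886 = 0.286

0.286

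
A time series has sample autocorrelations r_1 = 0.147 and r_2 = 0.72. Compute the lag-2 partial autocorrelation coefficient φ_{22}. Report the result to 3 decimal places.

φ_{22} = (r_2 − r_1²) / (1 − r_1²)
r_1² = (0.147)² = 0.021609
Numerator = 0.72 − 0.0216 = 0.6984; denominator = 1 − 0.0216 = 0.9784
φ_{22} = 0.6984 / 0.9784 = 0.714

0.714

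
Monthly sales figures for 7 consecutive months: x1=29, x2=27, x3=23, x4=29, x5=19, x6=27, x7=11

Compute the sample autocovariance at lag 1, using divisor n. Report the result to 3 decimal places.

Mean x̄ = (29 + 27 + 23 + 29 + 19 + 27 + 11)/7 = 23.5714
Deviations: 5.4286, 3.4286, -0.5714, 5.4286, -4.5714, 3.4286, -12.5714
Σ_{t=1}^{6}(x_t−x̄)(x_{t+1}−x̄) = -70.0408
γ_1 = -70.0408 / 7 = -10.006

-10.006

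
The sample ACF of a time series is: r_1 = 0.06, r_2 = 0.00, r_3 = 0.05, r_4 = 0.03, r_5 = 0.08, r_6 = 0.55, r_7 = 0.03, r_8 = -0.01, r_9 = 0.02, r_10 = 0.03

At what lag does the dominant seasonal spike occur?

The largest autocorrelation is r_6 = 0.55; the remaining lags stay at or below 0.08.
The dominant spike at lag 6 indicates a seasonal period of 6.

6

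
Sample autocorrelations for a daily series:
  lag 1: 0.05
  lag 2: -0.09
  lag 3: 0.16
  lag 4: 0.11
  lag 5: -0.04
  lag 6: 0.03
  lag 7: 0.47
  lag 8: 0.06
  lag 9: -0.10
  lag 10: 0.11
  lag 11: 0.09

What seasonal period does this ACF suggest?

7

The largest autocorrelation is r_7 = 0.47; the remaining lags stay at or below 0.16.
The dominant spike at lag 7 indicates a seasonal period of 7.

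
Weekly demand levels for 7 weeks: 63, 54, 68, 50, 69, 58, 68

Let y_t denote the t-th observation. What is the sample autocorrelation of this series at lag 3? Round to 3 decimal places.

-0.500

Mean ȳ = (63 + 54 + 68 + 50 + 69 + 58 + 68)/7 = 61.4286
Deviations from mean: 1.5714, -7.4286, 6.5714, -11.4286, 7.5714, -3.4286, 6.5714
Numerator Σ_{t=1}^{4}(y_t−ȳ)(y_{t+3}−ȳ) = -171.8367
Denominator Σ(y_t−ȳ)² = 343.7143
r_3 = -171.8367 / 343.7143 = -0.500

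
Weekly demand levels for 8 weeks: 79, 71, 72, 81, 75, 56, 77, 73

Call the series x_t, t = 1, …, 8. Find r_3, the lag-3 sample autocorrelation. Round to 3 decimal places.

0.225

Mean x̄ = (79 + 71 + 72 + 81 + 75 + 56 + 77 + 73)/8 = 73.0000
Deviations from mean: 6.0000, -2.0000, -1.0000, 8.0000, 2.0000, -17.0000, 4.0000, 0.0000
Numerator Σ_{t=1}^{5}(x_t−x̄)(x_{t+3}−x̄) = 93.0000
Denominator Σ(x_t−x̄)² = 414.0000
r_3 = 93.0000 / 414.0000 = 0.225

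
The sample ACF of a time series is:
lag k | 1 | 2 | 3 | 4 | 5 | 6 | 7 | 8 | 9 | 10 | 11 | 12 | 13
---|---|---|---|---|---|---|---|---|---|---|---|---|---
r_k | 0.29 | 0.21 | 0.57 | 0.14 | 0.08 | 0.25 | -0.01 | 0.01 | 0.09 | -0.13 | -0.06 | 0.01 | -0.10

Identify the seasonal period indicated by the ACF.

3

The largest autocorrelation is r_3 = 0.57; the remaining lags stay at or below 0.29. The elevated value at lag 1 (0.29), dropping to 0.21 at lag 2, reflects decaying short-term dependence rather than seasonality.
The dominant spike at lag 3 indicates a seasonal period of 3.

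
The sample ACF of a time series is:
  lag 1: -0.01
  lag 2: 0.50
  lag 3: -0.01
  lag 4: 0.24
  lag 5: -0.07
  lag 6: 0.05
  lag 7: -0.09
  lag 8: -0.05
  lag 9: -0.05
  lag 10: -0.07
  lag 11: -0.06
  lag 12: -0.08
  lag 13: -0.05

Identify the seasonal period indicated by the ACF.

2

The largest autocorrelation is r_2 = 0.50, with a weaker echo at lag 4 (0.24); the remaining lags stay at or below 0.05.
The dominant spike at lag 2 indicates a seasonal period of 2.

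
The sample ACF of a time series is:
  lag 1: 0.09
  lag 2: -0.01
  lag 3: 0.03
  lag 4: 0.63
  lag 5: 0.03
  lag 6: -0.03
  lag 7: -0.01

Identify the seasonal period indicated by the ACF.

4

The largest autocorrelation is r_4 = 0.63; the remaining lags stay at or below 0.09.
The dominant spike at lag 4 indicates a seasonal period of 4.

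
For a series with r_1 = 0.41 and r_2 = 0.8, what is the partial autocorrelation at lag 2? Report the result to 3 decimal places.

φ_{22} = (r_2 − r_1²) / (1 − r_1²)
r_1² = (0.41)² = 0.1681
Numerator = 0.8 − 0.1681 = 0.6319; denominator = 1 − 0.1681 = 0.8319
φ_{22} = 0.6319 / 0.8319 = 0.760

0.760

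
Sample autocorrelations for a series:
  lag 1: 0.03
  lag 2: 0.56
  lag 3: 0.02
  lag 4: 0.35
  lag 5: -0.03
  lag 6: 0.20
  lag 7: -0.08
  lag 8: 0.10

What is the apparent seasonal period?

2

The largest autocorrelation is r_2 = 0.56, with weaker echoes at lags 4 (0.35) and 6 (0.20); the remaining lags stay at or below 0.10.
The dominant spike at lag 2 indicates a seasonal period of 2.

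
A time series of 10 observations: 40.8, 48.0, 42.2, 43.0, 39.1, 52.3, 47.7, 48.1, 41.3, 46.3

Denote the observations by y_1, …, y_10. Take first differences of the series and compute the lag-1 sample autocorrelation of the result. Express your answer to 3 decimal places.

First differences Δy: 7.2, -5.8, 0.8, -3.9, 13.2, -4.6, 0.4, -6.8, 5.0
Mean of differences = 0.6111
Numerator Σ(Δy_t−Δȳ)(Δy_{t+1}−Δȳ) = -196.5590
Denominator Σ(Δy_t−Δȳ)² = 364.7689
r_1(Δy) = -196.5590 / 364.7689 = -0.539

-0.539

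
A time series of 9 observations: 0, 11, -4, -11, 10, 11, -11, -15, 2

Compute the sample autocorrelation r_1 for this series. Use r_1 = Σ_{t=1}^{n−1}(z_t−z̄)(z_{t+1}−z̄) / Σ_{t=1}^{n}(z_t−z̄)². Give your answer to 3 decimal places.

Mean z̄ = (0 + 11 − 4 − 11 + 10 + 11 − 11 − 15 + 2)/9 = -0.7778
Numerator Σ_{t=1}^{8}(z_t−z̄)(z_{t+1}−z̄) = 6.3951
Denominator Σ(z_t−z̄)² = 823.5556
r_1 = 6.3951 / 823.5556 = 0.008

0.008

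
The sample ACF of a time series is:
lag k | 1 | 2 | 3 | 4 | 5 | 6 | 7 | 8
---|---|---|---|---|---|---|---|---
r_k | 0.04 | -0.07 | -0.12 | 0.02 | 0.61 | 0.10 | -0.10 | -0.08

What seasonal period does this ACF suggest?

5

The largest autocorrelation is r_5 = 0.61; the remaining lags stay at or below 0.10.
The dominant spike at lag 5 indicates a seasonal period of 5.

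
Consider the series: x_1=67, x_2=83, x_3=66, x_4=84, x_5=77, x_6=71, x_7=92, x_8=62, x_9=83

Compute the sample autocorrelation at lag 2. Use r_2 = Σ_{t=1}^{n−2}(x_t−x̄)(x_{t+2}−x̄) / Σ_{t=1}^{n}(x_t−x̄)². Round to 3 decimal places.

0.357

Mean x̄ = (67 + 83 + 66 + 84 + 77 + 71 + 92 + 62 + 83)/9 = 76.1111
Numerator Σ_{t=1}^{7}(x_t−x̄)(x_{t+2}−x̄) = 292.8642
Denominator Σ(x_t−x̄)² = 820.8889
r_2 = 292.8642 / 820.8889 = 0.357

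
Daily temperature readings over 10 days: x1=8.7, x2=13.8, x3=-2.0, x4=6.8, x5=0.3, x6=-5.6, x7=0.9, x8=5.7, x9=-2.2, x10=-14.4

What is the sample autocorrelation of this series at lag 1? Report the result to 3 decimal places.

0.131

Mean x̄ = (8.7 + 13.8 − 2.0 + 6.8 + 0.3 − 5.6 + 0.9 + 5.7 − 2.2 − 14.4)/10 = 1.2000
Numerator Σ_{t=1}^{9}(x_t−x̄)(x_{t+1}−x̄) = 75.7700
Denominator Σ(x_t−x̄)² = 578.9200
r_1 = 75.7700 / 578.9200 = 0.131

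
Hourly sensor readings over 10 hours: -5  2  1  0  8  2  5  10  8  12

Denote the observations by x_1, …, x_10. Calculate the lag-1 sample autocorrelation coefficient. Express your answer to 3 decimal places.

Mean x̄ = (-5 + 2 + 1 + 0 + 8 + 2 + 5 + 10 + 8 + 12)/10 = 4.3000
Numerator Σ_{t=1}^{9}(x_t−x̄)(x_{t+1}−x̄) = 70.7100
Denominator Σ(x_t−x̄)² = 246.1000
r_1 = 70.7100 / 246.1000 = 0.287

0.287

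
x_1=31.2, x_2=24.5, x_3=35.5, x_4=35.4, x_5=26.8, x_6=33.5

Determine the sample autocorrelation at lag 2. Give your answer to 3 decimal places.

Mean x̄ = (31.2 + 24.5 + 35.5 + 35.4 + 26.8 + 33.5)/6 = 31.1500
Σ(x_t−x̄)(x_{t+2}−x̄) = (0.2175) + (-28.2625) + (-18.9225) + (9.9875) = -36.9800
Denominator Σ(x_t−x̄)² = 105.6550
r_2 = -36.9800 / 105.6550 = -0.350

-0.350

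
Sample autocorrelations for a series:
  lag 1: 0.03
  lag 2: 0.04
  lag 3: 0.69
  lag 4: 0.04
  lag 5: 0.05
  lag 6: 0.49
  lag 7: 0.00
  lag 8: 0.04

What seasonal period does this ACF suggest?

3

The largest autocorrelation is r_3 = 0.69, with a weaker echo at lag 6 (0.49); the remaining lags stay at or below 0.05.
The dominant spike at lag 3 indicates a seasonal period of 3.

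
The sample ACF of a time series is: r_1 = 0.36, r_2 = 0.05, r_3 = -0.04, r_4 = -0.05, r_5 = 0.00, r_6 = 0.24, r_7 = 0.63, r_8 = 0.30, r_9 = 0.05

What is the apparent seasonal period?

The largest autocorrelation is r_7 = 0.63; the remaining lags stay at or below 0.36. The elevated value at lag 1 (0.36), dropping to 0.05 at lag 2, reflects decaying short-term dependence rather than seasonality.
The dominant spike at lag 7 indicates a seasonal period of 7.

7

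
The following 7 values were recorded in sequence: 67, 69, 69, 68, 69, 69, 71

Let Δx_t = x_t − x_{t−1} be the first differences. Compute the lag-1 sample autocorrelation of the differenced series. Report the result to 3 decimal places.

-0.197

First differences Δx: 2, 0, -1, 1, 0, 2
Mean of differences = 0.6667
Numerator Σ(Δx_t−Δx̄)(Δx_{t+1}−Δx̄) = -1.4444
Denominator Σ(Δx_t−Δx̄)² = 7.3333
r_1(Δx) = -1.4444 / 7.3333 = -0.197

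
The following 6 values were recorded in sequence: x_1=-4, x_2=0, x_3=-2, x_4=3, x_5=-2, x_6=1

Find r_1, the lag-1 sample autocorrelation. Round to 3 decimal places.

-0.482

Mean x̄ = (-4 + 0 − 2 + 3 − 2 + 1)/6 = -0.6667
Deviations from mean: -3.3333, 0.6667, -1.3333, 3.6667, -1.3333, 1.6667
Σ(x_t−x̄)(x_{t+1}−x̄) = (-2.2222) + (-0.8889) + (-4.8889) + (-4.8889) + (-2.2222) = -15.1111
Denominator Σ(x_t−x̄)² = 31.3333
r_1 = -15.1111 / 31.3333 = -0.482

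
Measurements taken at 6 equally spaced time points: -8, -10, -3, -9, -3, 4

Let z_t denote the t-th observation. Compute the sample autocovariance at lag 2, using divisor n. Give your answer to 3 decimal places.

Mean z̄ = (-8 − 10 − 3 − 9 − 3 + 4)/6 = -4.8333
Deviations: -3.1667, -5.1667, 1.8333, -4.1667, 1.8333, 8.8333
Σ_{t=1}^{4}(z_t−z̄)(z_{t+2}−z̄) = -17.7222
γ_2 = -17.7222 / 6 = -2.954

-2.954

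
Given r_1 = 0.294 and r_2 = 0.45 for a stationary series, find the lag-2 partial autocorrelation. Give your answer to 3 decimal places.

φ_{22} = (r_2 − r_1²) / (1 − r_1²)
r_1² = (0.294)² = 0.086436
Numerator = 0.45 − 0.0864 = 0.3636; denominator = 1 − 0.0864 = 0.9136
φ_{22} = 0.3636 / 0.9136 = 0.398

0.398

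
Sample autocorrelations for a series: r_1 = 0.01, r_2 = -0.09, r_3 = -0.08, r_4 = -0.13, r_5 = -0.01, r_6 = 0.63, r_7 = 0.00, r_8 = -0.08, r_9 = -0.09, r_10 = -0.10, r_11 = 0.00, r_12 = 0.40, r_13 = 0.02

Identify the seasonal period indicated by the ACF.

The largest autocorrelation is r_6 = 0.63, with a weaker echo at lag 12 (0.40); the remaining lags stay at or below 0.02.
The dominant spike at lag 6 indicates a seasonal period of 6.

6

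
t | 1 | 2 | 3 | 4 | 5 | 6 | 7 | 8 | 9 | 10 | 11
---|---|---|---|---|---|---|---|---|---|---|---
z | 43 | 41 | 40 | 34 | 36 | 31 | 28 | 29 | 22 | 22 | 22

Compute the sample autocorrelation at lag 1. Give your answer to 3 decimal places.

Mean z̄ = (43 + 41 + 40 + 34 + 36 + 31 + 28 + 29 + 22 + 22 + 22)/11 = 31.6364
Numerator Σ_{t=1}^{10}(z_t−z̄)(z_{t+1}−z̄) = 435.0496
Denominator Σ(z_t−z̄)² = 610.5455
r_1 = 435.0496 / 610.5455 = 0.713

0.713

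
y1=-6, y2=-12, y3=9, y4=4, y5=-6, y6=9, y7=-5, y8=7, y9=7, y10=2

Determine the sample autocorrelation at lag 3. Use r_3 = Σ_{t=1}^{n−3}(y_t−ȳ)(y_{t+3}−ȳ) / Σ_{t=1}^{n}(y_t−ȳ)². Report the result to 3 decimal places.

Mean ȳ = (-6 − 12 + 9 + 4 − 6 + 9 − 5 + 7 + 7 + 2)/10 = 0.9000
Numerator Σ_{t=1}^{7}(y_t−ȳ)(y_{t+3}−ȳ) = 115.7700
Denominator Σ(y_t−ȳ)² = 512.9000
r_3 = 115.7700 / 512.9000 = 0.226

0.226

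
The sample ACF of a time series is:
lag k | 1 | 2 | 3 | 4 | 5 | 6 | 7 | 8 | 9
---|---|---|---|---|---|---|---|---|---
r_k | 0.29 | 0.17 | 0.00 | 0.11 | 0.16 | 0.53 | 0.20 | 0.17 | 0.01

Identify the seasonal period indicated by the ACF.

6

The largest autocorrelation is r_6 = 0.53; the remaining lags stay at or below 0.29. The elevated value at lag 1 (0.29), dropping to 0.17 at lag 2, reflects decaying short-term dependence rather than seasonality.
The dominant spike at lag 6 indicates a seasonal period of 6.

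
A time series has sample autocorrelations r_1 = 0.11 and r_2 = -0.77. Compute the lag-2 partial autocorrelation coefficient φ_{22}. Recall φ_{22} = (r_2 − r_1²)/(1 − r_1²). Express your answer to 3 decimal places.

-0.792

φ_{22} = (r_2 − r_1²) / (1 − r_1²)
r_1² = (0.11)² = 0.0121
Numerator = -0.77 − 0.0121 = -0.7821; denominator = 1 − 0.0121 = 0.9879
φ_{22} = -0.7821 / 0.9879 = -0.792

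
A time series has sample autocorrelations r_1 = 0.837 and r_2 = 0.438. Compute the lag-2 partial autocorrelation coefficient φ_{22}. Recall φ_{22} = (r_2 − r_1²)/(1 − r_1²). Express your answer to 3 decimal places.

φ_{22} = (r_2 − r_1²) / (1 − r_1²)
r_1² = (0.837)² = 0.700569
Numerator = 0.438 − 0.7006 = -0.2626; denominator = 1 − 0.7006 = 0.2994
φ_{22} = -0.2626 / 0.2994 = -0.877

-0.877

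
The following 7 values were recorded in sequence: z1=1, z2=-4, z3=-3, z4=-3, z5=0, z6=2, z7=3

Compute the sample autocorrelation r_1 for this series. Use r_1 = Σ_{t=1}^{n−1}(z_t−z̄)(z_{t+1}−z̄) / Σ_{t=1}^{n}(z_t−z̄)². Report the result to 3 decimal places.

0.396

Mean z̄ = (1 − 4 − 3 − 3 + 0 + 2 + 3)/7 = -0.5714
Numerator Σ_{t=1}^{6}(z_t−z̄)(z_{t+1}−z̄) = 18.1020
Denominator Σ(z_t−z̄)² = 45.7143
r_1 = 18.1020 / 45.7143 = 0.396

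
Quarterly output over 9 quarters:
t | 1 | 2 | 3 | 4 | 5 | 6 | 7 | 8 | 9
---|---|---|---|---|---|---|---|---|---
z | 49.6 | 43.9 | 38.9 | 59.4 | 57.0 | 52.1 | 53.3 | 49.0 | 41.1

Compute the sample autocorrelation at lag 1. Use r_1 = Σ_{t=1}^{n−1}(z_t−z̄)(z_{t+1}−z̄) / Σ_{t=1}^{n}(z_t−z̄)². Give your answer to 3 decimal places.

Mean z̄ = (49.6 + 43.9 + 38.9 + 59.4 + 57.0 + 52.1 + 53.3 + 49.0 + 41.1)/9 = 49.3667
Numerator Σ_{t=1}^{8}(z_t−z̄)(z_{t+1}−z̄) = 60.7189
Denominator Σ(z_t−z̄)² = 389.8400
r_1 = 60.7189 / 389.8400 = 0.156

0.156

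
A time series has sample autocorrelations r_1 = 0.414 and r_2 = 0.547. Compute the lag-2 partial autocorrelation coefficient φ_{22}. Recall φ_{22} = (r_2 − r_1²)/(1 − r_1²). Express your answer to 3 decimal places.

0.453

φ_{22} = (r_2 − r_1²) / (1 − r_1²)
r_1² = (0.414)² = 0.171396
Numerator = 0.547 − 0.1714 = 0.3756; denominator = 1 − 0.1714 = 0.8286
φ_{22} = 0.3756 / 0.8286 = 0.453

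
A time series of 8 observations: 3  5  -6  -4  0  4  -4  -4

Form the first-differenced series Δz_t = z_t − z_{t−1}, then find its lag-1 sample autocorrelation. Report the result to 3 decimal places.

First differences Δz: 2, -11, 2, 4, 4, -8, 0
Mean of differences = -1.0000
Numerator Σ(Δz_t−Δz̄)(Δz_{t+1}−Δz̄) = -62.0000
Denominator Σ(Δz_t−Δz̄)² = 218.0000
r_1(Δz) = -62.0000 / 218.0000 = -0.284

-0.284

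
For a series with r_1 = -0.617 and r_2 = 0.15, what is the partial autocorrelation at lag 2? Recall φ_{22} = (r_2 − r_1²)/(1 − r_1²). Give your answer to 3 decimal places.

φ_{22} = (r_2 − r_1²) / (1 − r_1²)
r_1² = (-0.617)² = 0.380689
Numerator = 0.15 − 0.3807 = -0.2307; denominator = 1 − 0.3807 = 0.6193
φ_{22} = -0.2307 / 0.6193 = -0.372

-0.372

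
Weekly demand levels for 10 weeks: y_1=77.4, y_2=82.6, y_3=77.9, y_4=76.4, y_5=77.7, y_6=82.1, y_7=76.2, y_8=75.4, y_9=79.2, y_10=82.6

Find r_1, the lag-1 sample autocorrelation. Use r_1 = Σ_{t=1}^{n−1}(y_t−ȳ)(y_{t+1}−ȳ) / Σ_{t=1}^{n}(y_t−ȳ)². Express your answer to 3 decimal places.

-0.107

Mean ȳ = (77.4 + 82.6 + 77.9 + 76.4 + 77.7 + 82.1 + 76.2 + 75.4 + 79.2 + 82.6)/10 = 78.7500
Numerator Σ_{t=1}^{9}(y_t−ȳ)(y_{t+1}−ȳ) = -7.2975
Denominator Σ(y_t−ȳ)² = 67.9650
r_1 = -7.2975 / 67.9650 = -0.107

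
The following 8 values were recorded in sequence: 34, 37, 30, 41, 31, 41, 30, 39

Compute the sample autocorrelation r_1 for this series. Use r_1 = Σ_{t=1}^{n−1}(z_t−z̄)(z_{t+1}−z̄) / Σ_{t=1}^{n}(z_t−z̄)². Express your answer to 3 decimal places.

-0.888

Mean z̄ = (34 + 37 + 30 + 41 + 31 + 41 + 30 + 39)/8 = 35.3750
Deviations from mean: -1.3750, 1.6250, -5.3750, 5.6250, -4.3750, 5.6250, -5.3750, 3.6250
Numerator Σ_{t=1}^{7}(z_t−z̄)(z_{t+1}−z̄) = -140.1406
Denominator Σ(z_t−z̄)² = 157.8750
r_1 = -140.1406 / 157.8750 = -0.888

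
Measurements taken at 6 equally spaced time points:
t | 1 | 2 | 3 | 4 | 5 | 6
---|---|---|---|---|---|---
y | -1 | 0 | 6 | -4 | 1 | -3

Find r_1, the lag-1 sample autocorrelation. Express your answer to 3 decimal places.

Mean ȳ = (-1 + 0 + 6 − 4 + 1 − 3)/6 = -0.1667
Deviations from mean: -0.8333, 0.1667, 6.1667, -3.8333, 1.1667, -2.8333
Σ(y_t−ȳ)(y_{t+1}−ȳ) = (-0.1389) + (1.0278) + (-23.6389) + (-4.4722) + (-3.3056) = -30.5278
Denominator Σ(y_t−ȳ)² = 62.8333
r_1 = -30.5278 / 62.8333 = -0.486

-0.486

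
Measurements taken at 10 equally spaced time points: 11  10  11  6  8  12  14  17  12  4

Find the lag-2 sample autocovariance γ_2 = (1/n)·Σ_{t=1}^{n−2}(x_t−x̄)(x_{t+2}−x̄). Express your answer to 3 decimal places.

-4.150

Mean x̄ = (11 + 10 + 11 + 6 + 8 + 12 + 14 + 17 + 12 + 4)/10 = 10.5000
Σ_{t=1}^{8}(x_t−x̄)(x_{t+2}−x̄) = -41.5000
γ_2 = -41.5000 / 10 = -4.150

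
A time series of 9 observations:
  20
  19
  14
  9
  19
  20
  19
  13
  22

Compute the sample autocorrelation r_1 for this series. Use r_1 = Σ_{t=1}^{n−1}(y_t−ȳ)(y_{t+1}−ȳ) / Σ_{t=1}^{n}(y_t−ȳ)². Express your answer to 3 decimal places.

-0.047

Mean ȳ = (20 + 19 + 14 + 9 + 19 + 20 + 19 + 13 + 22)/9 = 17.2222
Numerator Σ_{t=1}^{8}(y_t−ȳ)(y_{t+1}−ȳ) = -6.7160
Denominator Σ(y_t−ȳ)² = 143.5556
r_1 = -6.7160 / 143.5556 = -0.047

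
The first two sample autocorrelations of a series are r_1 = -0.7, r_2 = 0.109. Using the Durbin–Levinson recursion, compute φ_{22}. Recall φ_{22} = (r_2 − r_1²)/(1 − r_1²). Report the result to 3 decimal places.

φ_{22} = (r_2 − r_1²) / (1 − r_1²)
r_1² = (-0.7)² = 0.49
Numerator = 0.109 − 0.4900 = -0.3810; denominator = 1 − 0.4900 = 0.5100
φ_{22} = -0.3810 / 0.5100 = -0.747

-0.747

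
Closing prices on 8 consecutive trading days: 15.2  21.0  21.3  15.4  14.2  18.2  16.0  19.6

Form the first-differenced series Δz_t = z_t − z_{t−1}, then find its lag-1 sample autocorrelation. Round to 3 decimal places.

First differences Δz: 5.8, 0.3, -5.9, -1.2, 4.0, -2.2, 3.6
Mean of differences = 0.6286
Numerator Σ(Δz_t−Δz̄)(Δz_{t+1}−Δz̄) = -11.7222
Denominator Σ(Δz_t−Δz̄)² = 101.0143
r_1(Δz) = -11.7222 / 101.0143 = -0.116

-0.116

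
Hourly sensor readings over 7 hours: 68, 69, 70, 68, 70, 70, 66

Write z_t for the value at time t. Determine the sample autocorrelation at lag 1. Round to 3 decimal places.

Mean z̄ = (68 + 69 + 70 + 68 + 70 + 70 + 66)/7 = 68.7143
Deviations from mean: -0.7143, 0.2857, 1.2857, -0.7143, 1.2857, 1.2857, -2.7143
Numerator Σ_{t=1}^{6}(z_t−z̄)(z_{t+1}−z̄) = -3.5102
Denominator Σ(z_t−z̄)² = 13.4286
r_1 = -3.5102 / 13.4286 = -0.261

-0.261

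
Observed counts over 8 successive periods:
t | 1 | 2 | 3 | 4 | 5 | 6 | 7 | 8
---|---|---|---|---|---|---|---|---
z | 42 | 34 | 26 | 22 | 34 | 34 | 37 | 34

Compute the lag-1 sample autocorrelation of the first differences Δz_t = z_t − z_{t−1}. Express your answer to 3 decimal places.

0.139

First differences Δz: -8, -8, -4, 12, 0, 3, -3
Mean of differences = -1.1429
Numerator Σ(Δz_t−Δz̄)(Δz_{t+1}−Δz̄) = 41.1224
Denominator Σ(Δz_t−Δz̄)² = 296.8571
r_1(Δz) = 41.1224 / 296.8571 = 0.139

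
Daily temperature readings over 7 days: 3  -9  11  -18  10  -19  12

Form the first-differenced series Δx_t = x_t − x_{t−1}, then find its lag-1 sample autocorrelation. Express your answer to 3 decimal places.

First differences Δx: -12, 20, -29, 28, -29, 31
Mean of differences = 1.5000
Numerator Σ(Δx_t−Δx̄)(Δx_{t+1}−Δx̄) = -3330.2500
Denominator Σ(Δx_t−Δx̄)² = 3957.5000
r_1(Δx) = -3330.2500 / 3957.5000 = -0.842

-0.842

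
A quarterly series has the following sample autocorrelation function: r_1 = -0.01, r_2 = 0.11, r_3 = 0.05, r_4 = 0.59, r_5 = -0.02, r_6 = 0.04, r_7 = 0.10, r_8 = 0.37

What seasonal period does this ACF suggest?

4

The largest autocorrelation is r_4 = 0.59, with a weaker echo at lag 8 (0.37); the remaining lags stay at or below 0.11.
The dominant spike at lag 4 indicates a seasonal period of 4.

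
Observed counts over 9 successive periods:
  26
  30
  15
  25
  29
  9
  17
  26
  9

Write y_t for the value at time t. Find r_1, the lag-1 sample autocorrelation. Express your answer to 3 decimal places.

-0.232

Mean ȳ = (26 + 30 + 15 + 25 + 29 + 9 + 17 + 26 + 9)/9 = 20.6667
Numerator Σ_{t=1}^{8}(y_t−ȳ)(y_{t+1}−ȳ) = -127.7778
Denominator Σ(y_t−ȳ)² = 550.0000
r_1 = -127.7778 / 550.0000 = -0.232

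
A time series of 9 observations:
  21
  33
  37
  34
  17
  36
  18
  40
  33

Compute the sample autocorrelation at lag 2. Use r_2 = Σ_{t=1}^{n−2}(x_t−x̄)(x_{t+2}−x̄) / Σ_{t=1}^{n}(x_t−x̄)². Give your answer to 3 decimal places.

0.100

Mean x̄ = (21 + 33 + 37 + 34 + 17 + 36 + 18 + 40 + 33)/9 = 29.8889
Numerator Σ_{t=1}^{7}(x_t−x̄)(x_{t+2}−x̄) = 61.0864
Denominator Σ(x_t−x̄)² = 612.8889
r_2 = 61.0864 / 612.8889 = 0.100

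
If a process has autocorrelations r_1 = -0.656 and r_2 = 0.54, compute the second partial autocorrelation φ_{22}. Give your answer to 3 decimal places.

φ_{22} = (r_2 − r_1²) / (1 − r_1²)
r_1² = (-0.656)² = 0.430336
Numerator = 0.54 − 0.4303 = 0.1097; denominator = 1 − 0.4303 = 0.5697
φ_{22} = 0.1097 / 0.5697 = 0.193

0.193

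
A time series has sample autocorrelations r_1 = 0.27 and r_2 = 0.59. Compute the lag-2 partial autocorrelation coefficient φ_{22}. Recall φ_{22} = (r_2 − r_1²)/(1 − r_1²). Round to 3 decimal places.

φ_{22} = (r_2 − r_1²) / (1 − r_1²)
r_1² = (0.27)² = 0.0729
Numerator = 0.59 − 0.0729 = 0.5171; denominator = 1 − 0.0729 = 0.9271
φ_{22} = 0.5171 / 0.9271 = 0.558

0.558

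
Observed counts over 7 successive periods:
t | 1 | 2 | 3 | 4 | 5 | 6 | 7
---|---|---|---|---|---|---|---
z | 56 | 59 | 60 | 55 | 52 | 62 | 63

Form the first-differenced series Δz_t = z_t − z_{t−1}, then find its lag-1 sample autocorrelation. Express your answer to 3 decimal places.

First differences Δz: 3, 1, -5, -3, 10, 1
Mean of differences = 1.1667
Numerator Σ(Δz_t−Δz̄)(Δz_{t+1}−Δz̄) = -11.8611
Denominator Σ(Δz_t−Δz̄)² = 136.8333
r_1(Δz) = -11.8611 / 136.8333 = -0.087

-0.087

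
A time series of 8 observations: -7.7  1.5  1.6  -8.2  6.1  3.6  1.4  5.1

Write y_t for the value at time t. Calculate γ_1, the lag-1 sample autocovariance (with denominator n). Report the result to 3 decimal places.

-5.110

Mean ȳ = (-7.7 + 1.5 + 1.6 − 8.2 + 6.1 + 3.6 + 1.4 + 5.1)/8 = 0.4250
Σ_{t=1}^{7}(y_t−ȳ)(y_{t+1}−ȳ) = -40.8806
γ_1 = -40.8806 / 8 = -5.110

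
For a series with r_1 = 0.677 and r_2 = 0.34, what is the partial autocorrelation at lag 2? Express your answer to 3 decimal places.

-0.218

φ_{22} = (r_2 − r_1²) / (1 − r_1²)
r_1² = (0.677)² = 0.458329
Numerator = 0.34 − 0.4583 = -0.1183; denominator = 1 − 0.4583 = 0.5417
φ_{22} = -0.1183 / 0.5417 = -0.218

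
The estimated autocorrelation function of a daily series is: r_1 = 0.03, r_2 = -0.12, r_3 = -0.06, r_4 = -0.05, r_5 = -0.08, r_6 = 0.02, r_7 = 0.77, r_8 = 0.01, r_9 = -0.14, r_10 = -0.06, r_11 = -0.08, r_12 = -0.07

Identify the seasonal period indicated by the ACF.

The largest autocorrelation is r_7 = 0.77; the remaining lags stay at or below 0.03.
The dominant spike at lag 7 indicates a seasonal period of 7.

7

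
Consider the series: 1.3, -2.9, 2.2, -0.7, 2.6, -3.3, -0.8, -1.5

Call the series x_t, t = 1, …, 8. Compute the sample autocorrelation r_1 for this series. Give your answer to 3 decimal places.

Mean x̄ = (1.3 − 2.9 + 2.2 − 0.7 + 2.6 − 3.3 − 0.8 − 1.5)/8 = -0.3875
Deviations from mean: 1.6875, -2.5125, 2.5875, -0.3125, 2.9875, -2.9125, -0.4125, -1.1125
Σ(x_t−x̄)(x_{t+1}−x̄) = (-4.2398) + (-6.5011) + (-0.8086) + (-0.9336) + (-8.7011) + (1.2014) + (0.4589) = -19.5239
Denominator Σ(x_t−x̄)² = 34.7688
r_1 = -19.5239 / 34.7688 = -0.562

-0.562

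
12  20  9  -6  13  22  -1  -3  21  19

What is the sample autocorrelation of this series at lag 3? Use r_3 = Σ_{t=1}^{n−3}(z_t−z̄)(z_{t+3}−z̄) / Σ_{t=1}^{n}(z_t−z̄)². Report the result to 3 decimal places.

0.162

Mean z̄ = (12 + 20 + 9 − 6 + 13 + 22 − 1 − 3 + 21 + 19)/10 = 10.6000
Numerator Σ_{t=1}^{7}(z_t−z̄)(z_{t+3}−z̄) = 162.1200
Denominator Σ(z_t−z̄)² = 1002.4000
r_3 = 162.1200 / 1002.4000 = 0.162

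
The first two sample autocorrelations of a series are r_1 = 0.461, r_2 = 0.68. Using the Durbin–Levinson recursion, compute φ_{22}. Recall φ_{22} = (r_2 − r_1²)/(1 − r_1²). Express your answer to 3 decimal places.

φ_{22} = (r_2 − r_1²) / (1 − r_1²)
r_1² = (0.461)² = 0.212521
Numerator = 0.68 − 0.2125 = 0.4675; denominator = 1 − 0.2125 = 0.7875
φ_{22} = 0.4675 / 0.7875 = 0.594

0.594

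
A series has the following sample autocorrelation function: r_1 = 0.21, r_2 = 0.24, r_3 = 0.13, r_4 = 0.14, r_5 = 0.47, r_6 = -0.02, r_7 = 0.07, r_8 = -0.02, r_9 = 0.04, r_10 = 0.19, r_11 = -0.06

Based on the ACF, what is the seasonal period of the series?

The largest autocorrelation is r_5 = 0.47; the remaining lags stay at or below 0.24.
The dominant spike at lag 5 indicates a seasonal period of 5.

5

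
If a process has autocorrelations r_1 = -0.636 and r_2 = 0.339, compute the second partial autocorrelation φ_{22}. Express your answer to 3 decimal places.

-0.110

φ_{22} = (r_2 − r_1²) / (1 − r_1²)
r_1² = (-0.636)² = 0.404496
Numerator = 0.339 − 0.4045 = -0.0655; denominator = 1 − 0.4045 = 0.5955
φ_{22} = -0.0655 / 0.5955 = -0.110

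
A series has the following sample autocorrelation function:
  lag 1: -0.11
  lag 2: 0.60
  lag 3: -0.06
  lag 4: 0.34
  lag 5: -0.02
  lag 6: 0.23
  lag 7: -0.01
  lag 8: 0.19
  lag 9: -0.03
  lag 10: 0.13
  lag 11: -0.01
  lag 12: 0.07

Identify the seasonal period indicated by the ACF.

2

The largest autocorrelation is r_2 = 0.60, with weaker echoes at lags 4 (0.34), 6 (0.23) and 8 (0.19); the remaining lags stay at or below 0.13.
The dominant spike at lag 2 indicates a seasonal period of 2.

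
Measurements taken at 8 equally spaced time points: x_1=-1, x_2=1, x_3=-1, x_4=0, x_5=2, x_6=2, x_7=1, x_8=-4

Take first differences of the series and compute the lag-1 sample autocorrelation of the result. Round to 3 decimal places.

0.022

First differences Δx: 2, -2, 1, 2, 0, -1, -5
Mean of differences = -0.4286
Numerator Σ(Δx_t−Δx̄)(Δx_{t+1}−Δx̄) = 0.8163
Denominator Σ(Δx_t−Δx̄)² = 37.7143
r_1(Δx) = 0.8163 / 37.7143 = 0.022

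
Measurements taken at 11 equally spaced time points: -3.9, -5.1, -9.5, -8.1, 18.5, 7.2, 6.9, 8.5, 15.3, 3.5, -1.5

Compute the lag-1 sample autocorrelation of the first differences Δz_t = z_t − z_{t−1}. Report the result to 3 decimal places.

First differences Δz: -1.2, -4.4, 1.4, 26.6, -11.3, -0.3, 1.6, 6.8, -11.8, -5.0
Mean of differences = 0.2400
Numerator Σ(Δz_t−Δz̄)(Δz_{t+1}−Δz̄) = -273.7916
Denominator Σ(Δz_t−Δz̄)² = 1070.5640
r_1(Δz) = -273.7916 / 1070.5640 = -0.256

-0.256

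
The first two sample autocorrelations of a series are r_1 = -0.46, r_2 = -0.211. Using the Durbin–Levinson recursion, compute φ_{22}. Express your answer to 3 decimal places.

-0.536

φ_{22} = (r_2 − r_1²) / (1 − r_1²)
r_1² = (-0.46)² = 0.2116
Numerator = -0.211 − 0.2116 = -0.4226; denominator = 1 − 0.2116 = 0.7884
φ_{22} = -0.4226 / 0.7884 = -0.536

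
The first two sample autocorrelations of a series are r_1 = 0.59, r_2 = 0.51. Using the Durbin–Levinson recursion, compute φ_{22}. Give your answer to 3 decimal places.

0.248

φ_{22} = (r_2 − r_1²) / (1 − r_1²)
r_1² = (0.59)² = 0.3481
Numerator = 0.51 − 0.3481 = 0.1619; denominator = 1 − 0.3481 = 0.6519
φ_{22} = 0.1619 / 0.6519 = 0.248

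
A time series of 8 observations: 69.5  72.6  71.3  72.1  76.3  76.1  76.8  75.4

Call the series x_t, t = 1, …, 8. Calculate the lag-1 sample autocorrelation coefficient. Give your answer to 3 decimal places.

Mean x̄ = (69.5 + 72.6 + 71.3 + 72.1 + 76.3 + 76.1 + 76.8 + 75.4)/8 = 73.7625
Deviations from mean: -4.2625, -1.1625, -2.4625, -1.6625, 2.5375, 2.3375, 3.0375, 1.6375
Numerator Σ_{t=1}^{7}(x_t−x̄)(x_{t+1}−x̄) = 25.6986
Denominator Σ(x_t−x̄)² = 52.1588
r_1 = 25.6986 / 52.1588 = 0.493

0.493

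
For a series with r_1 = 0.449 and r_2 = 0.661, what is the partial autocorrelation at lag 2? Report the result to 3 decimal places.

0.575

φ_{22} = (r_2 − r_1²) / (1 − r_1²)
r_1² = (0.449)² = 0.201601
Numerator = 0.661 − 0.2016 = 0.4594; denominator = 1 − 0.2016 = 0.7984
φ_{22} = 0.4594 / 0.7984 = 0.575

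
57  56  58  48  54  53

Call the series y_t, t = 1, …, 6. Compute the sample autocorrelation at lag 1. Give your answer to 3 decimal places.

Mean ȳ = (57 + 56 + 58 + 48 + 54 + 53)/6 = 54.3333
Σ(y_t−ȳ)(y_{t+1}−ȳ) = (4.4444) + (6.1111) + (-23.2222) + (2.1111) + (0.4444) = -10.1111
Denominator Σ(y_t−ȳ)² = 65.3333
r_1 = -10.1111 / 65.3333 = -0.155

-0.155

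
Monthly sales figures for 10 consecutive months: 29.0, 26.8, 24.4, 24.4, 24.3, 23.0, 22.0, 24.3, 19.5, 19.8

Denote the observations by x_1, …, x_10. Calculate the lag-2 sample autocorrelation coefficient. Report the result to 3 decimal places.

Mean x̄ = (29.0 + 26.8 + 24.4 + 24.4 + 24.3 + 23.0 + 22.0 + 24.3 + 19.5 + 19.8)/10 = 23.7500
Numerator Σ_{t=1}^{8}(x_t−x̄)(x_{t+2}−x̄) = 9.1550
Denominator Σ(x_t−x̄)² = 75.6050
r_2 = 9.1550 / 75.6050 = 0.121

0.121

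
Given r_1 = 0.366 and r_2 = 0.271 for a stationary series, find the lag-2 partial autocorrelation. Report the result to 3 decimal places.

φ_{22} = (r_2 − r_1²) / (1 − r_1²)
r_1² = (0.366)² = 0.133956
Numerator = 0.271 − 0.1340 = 0.1370; denominator = 1 − 0.1340 = 0.8660
φ_{22} = 0.1370 / 0.8660 = 0.158

0.158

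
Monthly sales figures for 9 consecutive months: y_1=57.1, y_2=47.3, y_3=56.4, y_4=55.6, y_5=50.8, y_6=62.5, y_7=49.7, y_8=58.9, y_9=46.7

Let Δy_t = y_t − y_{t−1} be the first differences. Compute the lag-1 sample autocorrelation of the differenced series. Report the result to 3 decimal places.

-0.712

First differences Δy: -9.8, 9.1, -0.8, -4.8, 11.7, -12.8, 9.2, -12.2
Mean of differences = -1.3000
Numerator Σ(Δy_t−Δȳ)(Δy_{t+1}−Δȳ) = -515.1500
Denominator Σ(Δy_t−Δȳ)² = 723.2200
r_1(Δy) = -515.1500 / 723.2200 = -0.712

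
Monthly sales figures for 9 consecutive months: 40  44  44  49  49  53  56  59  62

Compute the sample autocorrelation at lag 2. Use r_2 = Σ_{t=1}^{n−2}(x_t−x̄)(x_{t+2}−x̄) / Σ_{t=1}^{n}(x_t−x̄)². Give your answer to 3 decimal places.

0.365

Mean x̄ = (40 + 44 + 44 + 49 + 49 + 53 + 56 + 59 + 62)/9 = 50.6667
Numerator Σ_{t=1}^{7}(x_t−x̄)(x_{t+2}−x̄) = 160.4444
Denominator Σ(x_t−x̄)² = 440.0000
r_2 = 160.4444 / 440.0000 = 0.365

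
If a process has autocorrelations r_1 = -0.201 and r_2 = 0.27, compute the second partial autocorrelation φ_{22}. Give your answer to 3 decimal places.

0.239

φ_{22} = (r_2 − r_1²) / (1 − r_1²)
r_1² = (-0.201)² = 0.040401
Numerator = 0.27 − 0.0404 = 0.2296; denominator = 1 − 0.0404 = 0.9596
φ_{22} = 0.2296 / 0.9596 = 0.239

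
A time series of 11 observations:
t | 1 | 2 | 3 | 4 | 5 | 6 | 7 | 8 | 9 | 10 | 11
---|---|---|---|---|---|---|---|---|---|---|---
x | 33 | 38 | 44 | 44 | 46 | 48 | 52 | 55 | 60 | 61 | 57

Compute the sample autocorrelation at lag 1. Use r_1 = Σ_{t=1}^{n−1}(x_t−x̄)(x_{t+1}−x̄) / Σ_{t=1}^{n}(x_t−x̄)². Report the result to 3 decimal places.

Mean x̄ = (33 + 38 + 44 + 44 + 46 + 48 + 52 + 55 + 60 + 61 + 57)/11 = 48.9091
Numerator Σ_{t=1}^{10}(x_t−x̄)(x_{t+1}−x̄) = 583.6281
Denominator Σ(x_t−x̄)² = 810.9091
r_1 = 583.6281 / 810.9091 = 0.720

0.720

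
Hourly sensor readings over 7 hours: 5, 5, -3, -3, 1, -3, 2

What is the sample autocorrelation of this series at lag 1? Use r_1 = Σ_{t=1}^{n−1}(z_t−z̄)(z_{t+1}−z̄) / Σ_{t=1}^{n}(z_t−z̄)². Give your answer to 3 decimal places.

0.105

Mean z̄ = (5 + 5 − 3 − 3 + 1 − 3 + 2)/7 = 0.5714
Σ(z_t−z̄)(z_{t+1}−z̄) = (19.6122) + (-15.8163) + (12.7551) + (-1.5306) + (-1.5306) + (-5.1020) = 8.3878
Denominator Σ(z_t−z̄)² = 79.7143
r_1 = 8.3878 / 79.7143 = 0.105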